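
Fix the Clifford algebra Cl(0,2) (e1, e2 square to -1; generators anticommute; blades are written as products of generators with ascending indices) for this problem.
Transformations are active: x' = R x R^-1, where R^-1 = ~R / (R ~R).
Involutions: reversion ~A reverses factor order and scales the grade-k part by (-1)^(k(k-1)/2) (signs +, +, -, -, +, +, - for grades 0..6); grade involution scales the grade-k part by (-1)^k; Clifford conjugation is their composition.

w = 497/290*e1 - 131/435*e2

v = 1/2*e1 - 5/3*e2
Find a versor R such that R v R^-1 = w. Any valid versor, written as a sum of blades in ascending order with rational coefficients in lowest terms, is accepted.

Since q(v) = q(w) = -109/36, the sum R = v + w = 321/145*e1 - 856/435*e2 does the job whenever invertible.
Answer: 321/145*e1 - 856/435*e2


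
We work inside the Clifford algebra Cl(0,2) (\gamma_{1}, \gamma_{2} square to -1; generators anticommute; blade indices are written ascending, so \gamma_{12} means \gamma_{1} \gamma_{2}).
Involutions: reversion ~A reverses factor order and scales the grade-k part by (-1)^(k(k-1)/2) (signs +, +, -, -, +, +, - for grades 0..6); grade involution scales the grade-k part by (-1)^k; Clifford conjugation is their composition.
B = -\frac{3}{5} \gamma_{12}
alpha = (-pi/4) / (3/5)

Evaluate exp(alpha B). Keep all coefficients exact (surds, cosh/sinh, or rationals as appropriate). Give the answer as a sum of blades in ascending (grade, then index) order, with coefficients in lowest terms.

B^2 = (-\frac{3}{5})^2*(\gamma_{12})^2 = \frac{9}{25}*(-1) = -\frac{9}{25} (a basis 2-blade squares to minus the product of its generators' squares).
B^2 = -\frac{9}{25} — B^2 < 0, so the exponential closes trigonometrically: l = \frac{3}{5}, alpha*l = - \frac{\pi}{4}, so exp(alpha B) = cos(- \frac{\pi}{4}) + (sin(- \frac{\pi}{4})/(\frac{3}{5}))*B = \frac{\sqrt{2}}{2} + (- \frac{5 \sqrt{2}}{6})*B.
Answer: \frac{\sqrt{2}}{2} + \frac{\sqrt{2}}{2} \gamma_{12}


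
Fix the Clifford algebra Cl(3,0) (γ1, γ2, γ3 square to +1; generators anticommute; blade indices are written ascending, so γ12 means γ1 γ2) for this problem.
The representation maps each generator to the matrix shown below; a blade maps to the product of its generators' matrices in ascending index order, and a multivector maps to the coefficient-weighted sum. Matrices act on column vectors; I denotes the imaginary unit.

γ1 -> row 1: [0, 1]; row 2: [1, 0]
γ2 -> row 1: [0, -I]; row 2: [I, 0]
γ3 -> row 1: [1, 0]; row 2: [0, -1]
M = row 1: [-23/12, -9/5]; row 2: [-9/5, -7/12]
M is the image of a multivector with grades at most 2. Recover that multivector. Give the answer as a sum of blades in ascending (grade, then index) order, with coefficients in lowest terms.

Method: 1, rho(γ1), rho(γ2), rho(γ3) form a trace-orthogonal basis of the 2x2 complex matrices (tr(X Y) = 2 if X = Y, else 0), so M = m0*1 + m1*rho(γ1) + m2*rho(γ2) + m3*rho(γ3) with m0 = tr(M)/2 = -5/4, m1 = tr(M rho(γ1))/2 = -9/5, m2 = tr(M rho(γ2))/2 = 0, m3 = tr(M rho(γ3))/2 = -2/3.
Multiplying table entries, the bivector images are rho(γ12) = I*rho(γ3), rho(γ13) = -I*rho(γ2), rho(γ23) = I*rho(γ1); with real blade coefficients the real parts of m0..m3 are the coefficients of 1, γ1, γ2, γ3 and the imaginary parts give the bivectors (γ23: Im m1, γ13: -Im m2, γ12: Im m3).
Answer: -5/4 - 9/5*γ1 - 2/3*γ3


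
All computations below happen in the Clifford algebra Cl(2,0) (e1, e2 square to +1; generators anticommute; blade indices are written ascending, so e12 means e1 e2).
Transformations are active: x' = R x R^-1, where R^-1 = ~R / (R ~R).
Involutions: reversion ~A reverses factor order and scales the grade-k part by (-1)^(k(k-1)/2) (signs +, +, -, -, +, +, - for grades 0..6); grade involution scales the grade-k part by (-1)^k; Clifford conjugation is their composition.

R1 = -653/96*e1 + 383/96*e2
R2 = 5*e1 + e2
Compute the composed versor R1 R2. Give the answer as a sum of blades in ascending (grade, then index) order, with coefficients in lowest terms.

Distribute over the terms of R1 (each basis-blade product reordered to ascending indices, repeated generators contracted through their squares):
(-653/96*e1) R2 = -3265/96 - 653/96*e12
(383/96*e2) R2 = 383/96 - 1915/96*e12
Summing the partial products and collecting blades:
Answer: -1441/48 - 107/4*e12


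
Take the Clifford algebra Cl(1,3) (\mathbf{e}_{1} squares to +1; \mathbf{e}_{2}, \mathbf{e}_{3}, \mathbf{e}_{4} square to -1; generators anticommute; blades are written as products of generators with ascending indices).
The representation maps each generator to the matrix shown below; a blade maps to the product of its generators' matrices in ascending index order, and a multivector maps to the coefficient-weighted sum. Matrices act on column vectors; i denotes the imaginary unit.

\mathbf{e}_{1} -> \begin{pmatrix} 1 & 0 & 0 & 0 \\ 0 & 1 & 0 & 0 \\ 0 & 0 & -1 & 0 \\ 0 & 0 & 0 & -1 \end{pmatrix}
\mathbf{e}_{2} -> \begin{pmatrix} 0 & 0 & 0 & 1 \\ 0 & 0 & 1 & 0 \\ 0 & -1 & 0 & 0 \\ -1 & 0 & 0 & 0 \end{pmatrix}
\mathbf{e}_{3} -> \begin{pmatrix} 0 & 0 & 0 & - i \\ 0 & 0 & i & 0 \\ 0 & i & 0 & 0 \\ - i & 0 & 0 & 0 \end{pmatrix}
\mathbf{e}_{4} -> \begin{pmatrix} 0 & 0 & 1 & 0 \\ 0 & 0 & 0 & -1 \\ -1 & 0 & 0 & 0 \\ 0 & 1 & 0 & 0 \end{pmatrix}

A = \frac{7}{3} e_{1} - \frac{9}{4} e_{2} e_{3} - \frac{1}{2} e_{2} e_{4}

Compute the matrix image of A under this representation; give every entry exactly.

Bivector images (products of the table entries): rho(e_{2} e_{3}) = rho(\mathbf{e}_{2})rho(\mathbf{e}_{3}) = \begin{pmatrix} - i & 0 & 0 & 0 \\ 0 & i & 0 & 0 \\ 0 & 0 & - i & 0 \\ 0 & 0 & 0 & i \end{pmatrix}; rho(e_{2} e_{4}) = rho(\mathbf{e}_{2})rho(\mathbf{e}_{4}) = \begin{pmatrix} 0 & 1 & 0 & 0 \\ -1 & 0 & 0 & 0 \\ 0 & 0 & 0 & 1 \\ 0 & 0 & -1 & 0 \end{pmatrix}.
M = (\frac{7}{3})*rho(e_{1}) + (-\frac{9}{4})*rho(e_{2} e_{3}) + (-\frac{1}{2})*rho(e_{2} e_{4}), summed entrywise:
Answer: \begin{pmatrix} \frac{7}{3} + \frac{9 i}{4} & - \frac{1}{2} & 0 & 0 \\ \frac{1}{2} & \frac{7}{3} - \frac{9 i}{4} & 0 & 0 \\ 0 & 0 & - \frac{7}{3} + \frac{9 i}{4} & - \frac{1}{2} \\ 0 & 0 & \frac{1}{2} & - \frac{7}{3} - \frac{9 i}{4} \end{pmatrix}


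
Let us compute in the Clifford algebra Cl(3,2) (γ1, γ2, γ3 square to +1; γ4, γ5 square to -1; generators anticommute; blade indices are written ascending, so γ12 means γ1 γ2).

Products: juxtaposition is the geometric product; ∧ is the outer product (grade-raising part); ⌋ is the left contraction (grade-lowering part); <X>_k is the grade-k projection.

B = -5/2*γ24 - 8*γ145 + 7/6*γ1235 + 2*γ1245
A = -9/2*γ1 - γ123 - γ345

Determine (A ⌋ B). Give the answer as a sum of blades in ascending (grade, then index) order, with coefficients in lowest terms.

step 1: 7/6*γ5 + 36*γ45 - 21/4*γ235 - 9*γ245
Answer: 7/6*γ5 + 36*γ45 - 21/4*γ235 - 9*γ245


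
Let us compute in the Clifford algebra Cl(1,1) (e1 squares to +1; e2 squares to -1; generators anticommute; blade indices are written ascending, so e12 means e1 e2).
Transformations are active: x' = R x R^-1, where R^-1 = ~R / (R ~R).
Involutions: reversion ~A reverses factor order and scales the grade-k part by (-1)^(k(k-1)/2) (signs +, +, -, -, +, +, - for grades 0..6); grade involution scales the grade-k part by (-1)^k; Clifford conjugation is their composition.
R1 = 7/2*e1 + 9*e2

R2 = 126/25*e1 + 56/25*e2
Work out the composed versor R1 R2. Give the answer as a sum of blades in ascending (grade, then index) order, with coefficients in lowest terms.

Distribute over the terms of R1 (each basis-blade product reordered to ascending indices, repeated generators contracted through their squares):
(7/2*e1) R2 = 441/25 + 196/25*e12
(9*e2) R2 = -504/25 - 1134/25*e12
Summing the partial products and collecting blades:
Answer: -63/25 - 938/25*e12


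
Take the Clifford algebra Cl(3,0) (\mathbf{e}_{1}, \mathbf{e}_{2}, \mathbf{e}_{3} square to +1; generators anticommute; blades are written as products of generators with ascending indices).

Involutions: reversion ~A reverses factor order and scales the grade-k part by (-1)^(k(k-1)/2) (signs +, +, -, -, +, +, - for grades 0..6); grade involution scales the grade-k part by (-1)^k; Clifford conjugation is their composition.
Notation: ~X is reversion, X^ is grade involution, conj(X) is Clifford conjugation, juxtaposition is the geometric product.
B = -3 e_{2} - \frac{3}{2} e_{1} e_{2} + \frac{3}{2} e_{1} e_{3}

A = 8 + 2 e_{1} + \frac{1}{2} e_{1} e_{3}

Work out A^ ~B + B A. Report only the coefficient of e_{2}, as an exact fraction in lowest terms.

first term: \frac{3}{4} - 27 e_{2} + 3 e_{3} + 18 e_{1} e_{2} - 12 e_{1} e_{3} + \frac{3}{4} e_{2} e_{3} + \frac{3}{2} e_{1} e_{2} e_{3}
second term: -\frac{3}{4} - 21 e_{2} - 3 e_{3} - 6 e_{1} e_{2} + 12 e_{1} e_{3} + \frac{3}{4} e_{2} e_{3} + \frac{3}{2} e_{1} e_{2} e_{3}
Answer: -48


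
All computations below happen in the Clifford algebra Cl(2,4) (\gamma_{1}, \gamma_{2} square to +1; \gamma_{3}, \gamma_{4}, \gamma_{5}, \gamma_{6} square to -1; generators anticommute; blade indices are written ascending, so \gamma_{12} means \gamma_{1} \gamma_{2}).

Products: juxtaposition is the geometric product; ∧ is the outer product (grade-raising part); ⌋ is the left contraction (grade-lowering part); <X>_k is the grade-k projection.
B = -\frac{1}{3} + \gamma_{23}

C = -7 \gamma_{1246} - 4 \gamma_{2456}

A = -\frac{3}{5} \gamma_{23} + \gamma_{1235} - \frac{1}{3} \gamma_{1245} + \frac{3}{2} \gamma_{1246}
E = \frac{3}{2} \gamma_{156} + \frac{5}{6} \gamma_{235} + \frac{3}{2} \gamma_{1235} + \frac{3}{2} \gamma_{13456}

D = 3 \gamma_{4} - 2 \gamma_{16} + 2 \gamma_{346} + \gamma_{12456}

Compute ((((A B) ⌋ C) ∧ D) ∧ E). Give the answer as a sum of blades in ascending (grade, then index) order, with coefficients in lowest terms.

step 1: -\frac{3}{5} + \gamma_{15} + \frac{1}{5} \gamma_{23} - \frac{1}{3} \gamma_{1235} + \frac{1}{9} \gamma_{1245} - \frac{1}{2} \gamma_{1246} - \frac{1}{3} \gamma_{1345} + \frac{3}{2} \gamma_{1346}
step 2: \frac{7}{2} + \frac{21}{5} \gamma_{1246} + \frac{12}{5} \gamma_{2456}
step 3: \frac{21}{2} \gamma_{4} - 7 \gamma_{16} + 7 \gamma_{346} + \frac{7}{2} \gamma_{12456}
step 4: -\frac{63}{4} \gamma_{1456} + \frac{35}{4} \gamma_{2345} - \frac{63}{4} \gamma_{12345} + \frac{35}{6} \gamma_{12356}
Answer: -\frac{63}{4} \gamma_{1456} + \frac{35}{4} \gamma_{2345} - \frac{63}{4} \gamma_{12345} + \frac{35}{6} \gamma_{12356}


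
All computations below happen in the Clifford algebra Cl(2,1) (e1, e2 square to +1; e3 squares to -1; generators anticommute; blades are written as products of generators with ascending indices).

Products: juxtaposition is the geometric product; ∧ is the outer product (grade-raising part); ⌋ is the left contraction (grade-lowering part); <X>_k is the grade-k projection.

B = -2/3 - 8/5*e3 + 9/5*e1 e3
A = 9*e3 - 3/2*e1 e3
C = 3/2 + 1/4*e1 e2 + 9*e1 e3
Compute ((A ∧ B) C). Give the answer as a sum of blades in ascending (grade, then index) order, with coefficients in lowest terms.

step 1: -6*e3 + e1 e3
step 2: 9 - 54*e1 - 9*e3 + 3/2*e1 e3 + 1/4*e2 e3 - 3/2*e1 e2 e3
Answer: 9 - 54*e1 - 9*e3 + 3/2*e1 e3 + 1/4*e2 e3 - 3/2*e1 e2 e3


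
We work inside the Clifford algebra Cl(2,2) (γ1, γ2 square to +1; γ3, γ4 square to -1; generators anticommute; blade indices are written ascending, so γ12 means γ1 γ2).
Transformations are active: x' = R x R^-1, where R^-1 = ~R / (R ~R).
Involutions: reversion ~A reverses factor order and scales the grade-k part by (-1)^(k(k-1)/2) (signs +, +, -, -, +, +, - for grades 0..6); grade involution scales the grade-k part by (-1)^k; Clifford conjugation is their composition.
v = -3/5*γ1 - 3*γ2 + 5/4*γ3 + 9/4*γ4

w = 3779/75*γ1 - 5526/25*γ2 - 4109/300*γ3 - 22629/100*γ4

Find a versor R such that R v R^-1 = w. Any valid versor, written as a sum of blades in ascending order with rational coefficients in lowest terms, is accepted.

Construction: equal norms (both 547/200) license R = v + w = 3734/75*γ1 - 5601/25*γ2 - 1867/150*γ3 - 5601/25*γ4 — nothing changes along that direction, while (v - w)/2 changes sign, so v maps onto w.
Answer: 3734/75*γ1 - 5601/25*γ2 - 1867/150*γ3 - 5601/25*γ4


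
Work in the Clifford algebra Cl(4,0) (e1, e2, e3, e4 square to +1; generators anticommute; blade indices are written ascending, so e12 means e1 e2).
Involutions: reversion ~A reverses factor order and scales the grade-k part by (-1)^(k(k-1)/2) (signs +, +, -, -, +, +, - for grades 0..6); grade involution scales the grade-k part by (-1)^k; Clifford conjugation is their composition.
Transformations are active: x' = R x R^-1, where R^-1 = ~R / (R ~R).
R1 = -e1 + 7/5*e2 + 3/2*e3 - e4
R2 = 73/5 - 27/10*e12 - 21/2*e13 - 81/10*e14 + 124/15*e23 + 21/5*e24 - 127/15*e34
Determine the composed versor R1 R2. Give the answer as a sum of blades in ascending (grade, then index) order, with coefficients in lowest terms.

Distribute over the terms of R1 (each basis-blade product reordered to ascending indices, repeated generators contracted through their squares):
(-e1) R2 = -73/5*e1 + 27/10*e2 + 21/2*e3 + 81/10*e4 - 124/15*e123 - 21/5*e124 + 127/15*e134
(7/5*e2) R2 = 189/50*e1 + 511/25*e2 + 868/75*e3 + 147/25*e4 + 147/10*e123 + 567/50*e124 - 889/75*e234
(3/2*e3) R2 = 63/4*e1 - 62/5*e2 + 219/10*e3 - 127/10*e4 - 81/20*e123 + 243/20*e134 - 63/10*e234
(-e4) R2 = -81/10*e1 + 21/5*e2 - 127/15*e3 - 73/5*e4 + 27/10*e124 + 21/2*e134 - 124/15*e234
Summing the partial products and collecting blades:
Answer: -317/100*e1 + 747/50*e2 + 2663/75*e3 - 333/25*e4 + 143/60*e123 + 246/25*e124 + 1867/60*e134 - 1321/50*e234


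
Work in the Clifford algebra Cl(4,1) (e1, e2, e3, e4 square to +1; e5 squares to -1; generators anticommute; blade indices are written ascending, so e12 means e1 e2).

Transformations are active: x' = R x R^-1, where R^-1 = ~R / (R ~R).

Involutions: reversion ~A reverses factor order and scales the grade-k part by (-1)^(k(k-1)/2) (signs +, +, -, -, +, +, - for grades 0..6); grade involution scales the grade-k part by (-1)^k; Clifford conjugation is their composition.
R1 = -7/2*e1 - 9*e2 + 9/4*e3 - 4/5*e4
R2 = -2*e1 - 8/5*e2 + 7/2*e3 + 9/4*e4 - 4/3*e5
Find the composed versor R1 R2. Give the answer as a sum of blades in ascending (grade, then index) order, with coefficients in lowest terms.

Distribute over the terms of R1 (each basis-blade product reordered to ascending indices, repeated generators contracted through their squares):
(-7/2*e1) R2 = 7 + 28/5*e12 - 49/4*e13 - 63/8*e14 + 14/3*e15
(-9*e2) R2 = 72/5 - 18*e12 - 63/2*e23 - 81/4*e24 + 12*e25
(9/4*e3) R2 = 63/8 + 9/2*e13 + 18/5*e23 + 81/16*e34 - 3*e35
(-4/5*e4) R2 = -9/5 - 8/5*e14 - 32/25*e24 + 14/5*e34 + 16/15*e45
Summing the partial products and collecting blades:
Answer: 1099/40 - 62/5*e12 - 31/4*e13 - 379/40*e14 + 14/3*e15 - 279/10*e23 - 2153/100*e24 + 12*e25 + 629/80*e34 - 3*e35 + 16/15*e45


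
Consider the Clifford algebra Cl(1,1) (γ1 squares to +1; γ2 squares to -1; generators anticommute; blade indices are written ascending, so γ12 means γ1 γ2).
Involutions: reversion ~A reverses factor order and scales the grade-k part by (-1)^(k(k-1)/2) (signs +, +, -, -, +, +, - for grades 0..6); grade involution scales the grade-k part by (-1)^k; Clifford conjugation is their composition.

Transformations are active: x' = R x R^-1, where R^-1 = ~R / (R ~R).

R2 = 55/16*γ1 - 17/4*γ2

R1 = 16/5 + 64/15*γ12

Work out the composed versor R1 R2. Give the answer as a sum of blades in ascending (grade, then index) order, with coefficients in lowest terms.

Distribute over the terms of R1 (each basis-blade product reordered to ascending indices, repeated generators contracted through their squares):
(16/5) R2 = 11*γ1 - 68/5*γ2
(64/15*γ12) R2 = 272/15*γ1 - 44/3*γ2
Summing the partial products and collecting blades:
Answer: 437/15*γ1 - 424/15*γ2


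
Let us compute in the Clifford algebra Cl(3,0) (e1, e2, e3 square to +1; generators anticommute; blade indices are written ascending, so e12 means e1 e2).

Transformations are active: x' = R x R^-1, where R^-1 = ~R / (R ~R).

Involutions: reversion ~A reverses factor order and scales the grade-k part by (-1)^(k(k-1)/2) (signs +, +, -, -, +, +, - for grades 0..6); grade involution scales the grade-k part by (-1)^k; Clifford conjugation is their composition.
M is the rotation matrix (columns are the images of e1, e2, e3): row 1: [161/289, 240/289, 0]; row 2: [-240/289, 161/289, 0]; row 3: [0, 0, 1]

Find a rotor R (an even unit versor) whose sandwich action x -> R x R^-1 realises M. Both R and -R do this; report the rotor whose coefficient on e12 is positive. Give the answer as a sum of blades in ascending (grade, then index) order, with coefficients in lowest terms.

Method: write R = a + b12*e12 + b13*e13 + b23*e23 with a^2 + b12^2 + b13^2 + b23^2 = 1 (so R^-1 = ~R). Expanding the columns R e_j ~R gives tr M = 4a^2 - 1 and, from the antisymmetric part, M21 - M12 = -4a*b12, M13 - M31 = 4a*b13, M32 - M23 = -4a*b23.
Here tr M = 611/289, so a^2 = (1 + tr M)/4 = 225/289 and a = ±15/17. Taking a = 15/17: M21 - M12 = -480/289, M13 - M31 = 0, M32 - M23 = 0, giving b12 = 8/17, b13 = 0, b23 = 0, i.e. R = 15/17 + 8/17*e12.
Its e12 coefficient is already positive.
Answer: 15/17 + 8/17*e12. Sheet selection: the two-to-one cover makes ±R indistinguishable at the matrix level (trace 611/289), so uniqueness comes from the required sign on e12.


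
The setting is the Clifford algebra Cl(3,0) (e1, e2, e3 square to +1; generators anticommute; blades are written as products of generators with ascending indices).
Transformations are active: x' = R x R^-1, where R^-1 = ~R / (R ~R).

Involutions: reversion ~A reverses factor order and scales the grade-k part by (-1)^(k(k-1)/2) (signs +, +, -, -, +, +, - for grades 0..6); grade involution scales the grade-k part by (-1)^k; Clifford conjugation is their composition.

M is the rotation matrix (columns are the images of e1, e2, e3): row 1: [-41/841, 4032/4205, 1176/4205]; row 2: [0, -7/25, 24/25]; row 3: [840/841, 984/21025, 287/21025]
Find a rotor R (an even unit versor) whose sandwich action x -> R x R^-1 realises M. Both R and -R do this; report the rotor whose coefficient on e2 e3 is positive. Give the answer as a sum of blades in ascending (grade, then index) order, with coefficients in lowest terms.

Method: write R = a + b12*e1 e2 + b13*e1 e3 + b23*e2 e3 with a^2 + b12^2 + b13^2 + b23^2 = 1 (so R^-1 = ~R). Expanding the columns R e_j ~R gives tr M = 4a^2 - 1 and, from the antisymmetric part, M21 - M12 = -4a*b12, M13 - M31 = 4a*b13, M32 - M23 = -4a*b23.
Here tr M = -265/841, so a^2 = (1 + tr M)/4 = 144/841 and a = ±12/29. Taking a = 12/29: M21 - M12 = -4032/4205, M13 - M31 = -3024/4205, M32 - M23 = -768/841, giving b12 = 84/145, b13 = -63/145, b23 = 16/29, i.e. R = 12/29 + 84/145*e1 e2 - 63/145*e1 e3 + 16/29*e2 e3.
Its e2 e3 coefficient is already positive.
Answer: 12/29 + 84/145*e1 e2 - 63/145*e1 e3 + 16/29*e2 e3. Note: both R and -R realise this M (trace -265/841); the covering map identifies them, and the e2 e3-coefficient sign is the tie-breaker.


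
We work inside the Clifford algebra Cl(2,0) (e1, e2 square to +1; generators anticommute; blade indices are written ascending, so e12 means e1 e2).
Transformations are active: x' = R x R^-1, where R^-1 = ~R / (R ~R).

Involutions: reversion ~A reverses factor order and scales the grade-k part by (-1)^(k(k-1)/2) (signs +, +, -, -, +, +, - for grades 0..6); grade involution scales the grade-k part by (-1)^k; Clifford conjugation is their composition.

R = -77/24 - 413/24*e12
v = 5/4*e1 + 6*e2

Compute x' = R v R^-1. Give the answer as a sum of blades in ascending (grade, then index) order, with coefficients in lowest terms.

~R = -77/24 + 413/24*e12, and R ~R = 88249/288, so R^-1 = ~R / (88249/288).
R v = -10297/96*e1 + 217/96*e2
Answer: 1794/1801*e1 - 43565/7204*e2


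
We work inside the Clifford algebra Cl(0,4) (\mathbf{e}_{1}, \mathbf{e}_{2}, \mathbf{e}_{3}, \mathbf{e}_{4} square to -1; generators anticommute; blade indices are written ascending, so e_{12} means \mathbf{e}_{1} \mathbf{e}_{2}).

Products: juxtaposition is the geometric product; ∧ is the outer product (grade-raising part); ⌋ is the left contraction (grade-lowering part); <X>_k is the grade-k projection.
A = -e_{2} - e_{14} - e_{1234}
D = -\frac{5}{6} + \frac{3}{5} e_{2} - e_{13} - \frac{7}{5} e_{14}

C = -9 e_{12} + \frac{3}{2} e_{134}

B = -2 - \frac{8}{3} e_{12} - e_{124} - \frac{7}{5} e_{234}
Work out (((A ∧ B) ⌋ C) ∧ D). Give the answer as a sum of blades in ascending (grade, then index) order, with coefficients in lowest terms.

step 1: 2 e_{2} + 2 e_{14} + 2 e_{1234}
step 2: -18 e_{1} + 3 e_{3}
step 3: 15 e_{1} - \frac{5}{2} e_{3} - \frac{54}{5} e_{12} - \frac{9}{5} e_{23} + \frac{21}{5} e_{134}
Answer: 15 e_{1} - \frac{5}{2} e_{3} - \frac{54}{5} e_{12} - \frac{9}{5} e_{23} + \frac{21}{5} e_{134}


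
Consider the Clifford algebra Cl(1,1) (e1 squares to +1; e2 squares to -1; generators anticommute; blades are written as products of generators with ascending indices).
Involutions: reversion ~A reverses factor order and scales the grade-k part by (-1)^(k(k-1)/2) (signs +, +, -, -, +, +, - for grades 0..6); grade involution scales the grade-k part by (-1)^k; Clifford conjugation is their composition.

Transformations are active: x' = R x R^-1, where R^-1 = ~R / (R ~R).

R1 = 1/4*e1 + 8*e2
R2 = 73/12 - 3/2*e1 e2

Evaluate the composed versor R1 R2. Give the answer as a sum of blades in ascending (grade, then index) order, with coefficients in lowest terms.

Distribute over the terms of R1 (each basis-blade product reordered to ascending indices, repeated generators contracted through their squares):
(1/4*e1) R2 = 73/48*e1 - 3/8*e2
(8*e2) R2 = -12*e1 + 146/3*e2
Summing the partial products and collecting blades:
Answer: -503/48*e1 + 1159/24*e2


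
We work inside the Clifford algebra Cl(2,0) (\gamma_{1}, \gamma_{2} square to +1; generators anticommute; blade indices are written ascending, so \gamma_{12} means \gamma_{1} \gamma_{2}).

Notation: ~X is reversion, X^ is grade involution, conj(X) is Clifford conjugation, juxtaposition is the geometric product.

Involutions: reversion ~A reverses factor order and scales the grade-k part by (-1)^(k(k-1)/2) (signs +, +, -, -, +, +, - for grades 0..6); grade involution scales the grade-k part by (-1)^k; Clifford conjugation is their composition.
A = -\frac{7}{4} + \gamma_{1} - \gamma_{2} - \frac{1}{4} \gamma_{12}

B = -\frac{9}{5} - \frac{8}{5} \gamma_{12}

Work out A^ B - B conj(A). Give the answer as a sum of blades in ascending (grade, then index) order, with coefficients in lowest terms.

first term: \frac{11}{4} + \frac{17}{5} \gamma_{1} - \frac{1}{5} \gamma_{2} + \frac{13}{4} \gamma_{12}
second term: \frac{71}{20} + \frac{1}{5} \gamma_{1} - \frac{17}{5} \gamma_{2} + \frac{47}{20} \gamma_{12}
Answer: -\frac{4}{5} + \frac{16}{5} \gamma_{1} + \frac{16}{5} \gamma_{2} + \frac{9}{10} \gamma_{12}


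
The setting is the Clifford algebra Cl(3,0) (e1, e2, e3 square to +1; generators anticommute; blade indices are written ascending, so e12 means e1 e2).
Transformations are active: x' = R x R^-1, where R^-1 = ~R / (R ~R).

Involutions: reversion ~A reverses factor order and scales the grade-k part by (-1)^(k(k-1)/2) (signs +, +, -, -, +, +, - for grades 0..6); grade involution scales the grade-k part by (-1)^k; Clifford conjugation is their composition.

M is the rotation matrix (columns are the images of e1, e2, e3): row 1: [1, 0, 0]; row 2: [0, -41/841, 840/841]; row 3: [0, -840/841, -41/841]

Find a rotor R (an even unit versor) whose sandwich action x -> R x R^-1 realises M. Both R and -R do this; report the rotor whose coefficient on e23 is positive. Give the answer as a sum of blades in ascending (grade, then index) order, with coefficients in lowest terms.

Method: write R = a + b12*e12 + b13*e13 + b23*e23 with a^2 + b12^2 + b13^2 + b23^2 = 1 (so R^-1 = ~R). Expanding the columns R e_j ~R gives tr M = 4a^2 - 1 and, from the antisymmetric part, M21 - M12 = -4a*b12, M13 - M31 = 4a*b13, M32 - M23 = -4a*b23.
Here tr M = 759/841, so a^2 = (1 + tr M)/4 = 400/841 and a = ±20/29. Taking a = 20/29: M21 - M12 = 0, M13 - M31 = 0, M32 - M23 = -1680/841, giving b12 = 0, b13 = 0, b23 = 21/29, i.e. R = 20/29 + 21/29*e23.
Its e23 coefficient is already positive.
Answer: 20/29 + 21/29*e23. Note: both R and -R realise this M (trace 759/841); the covering map identifies them, and the e23-coefficient sign is the tie-breaker.


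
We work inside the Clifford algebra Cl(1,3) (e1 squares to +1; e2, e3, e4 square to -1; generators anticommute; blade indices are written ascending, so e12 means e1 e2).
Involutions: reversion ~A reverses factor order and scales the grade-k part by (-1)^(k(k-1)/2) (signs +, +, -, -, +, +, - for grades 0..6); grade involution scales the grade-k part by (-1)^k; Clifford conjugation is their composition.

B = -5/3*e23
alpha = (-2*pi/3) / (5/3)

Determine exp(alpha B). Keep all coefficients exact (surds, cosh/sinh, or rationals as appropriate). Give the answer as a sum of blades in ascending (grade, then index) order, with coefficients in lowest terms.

B^2 = (-5/3)^2*(e23)^2 = 25/9*(-1) = -25/9 (a basis 2-blade squares to minus the product of its generators' squares).
B^2 = -25/9 — a negative square means the series sums to a rotation: l = 5/3, alpha*l = -2*pi/3, so exp(alpha B) = cos(-2*pi/3) + (sin(-2*pi/3)/(5/3))*B = -1/2 + (-3*sqrt(3)/10)*B.
Answer: -1/2 + sqrt(3)/2*e23


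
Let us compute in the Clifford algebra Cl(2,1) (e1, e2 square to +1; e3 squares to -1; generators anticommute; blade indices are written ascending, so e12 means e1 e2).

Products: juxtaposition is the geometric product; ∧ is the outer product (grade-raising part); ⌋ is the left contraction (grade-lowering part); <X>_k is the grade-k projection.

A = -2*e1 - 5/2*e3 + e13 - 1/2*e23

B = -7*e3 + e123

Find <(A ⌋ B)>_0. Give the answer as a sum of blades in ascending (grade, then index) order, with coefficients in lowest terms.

step 1: -35/2 - 1/2*e1 - e2 + 5/2*e12 - 2*e23
step 2: -35/2
Answer: -35/2


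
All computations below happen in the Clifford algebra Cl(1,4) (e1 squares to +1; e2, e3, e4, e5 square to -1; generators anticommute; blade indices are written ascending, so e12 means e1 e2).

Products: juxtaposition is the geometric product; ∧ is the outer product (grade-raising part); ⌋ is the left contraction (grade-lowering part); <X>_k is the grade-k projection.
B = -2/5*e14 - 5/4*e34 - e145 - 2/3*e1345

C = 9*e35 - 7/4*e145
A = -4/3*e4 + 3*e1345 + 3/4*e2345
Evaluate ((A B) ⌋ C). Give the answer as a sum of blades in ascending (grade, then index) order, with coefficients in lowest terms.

step 1: 2 + 8/15*e1 - 4/3*e3 - 1/2*e12 + 61/12*e15 + 15/16*e25 + 6/5*e35 + 3/4*e123 - 8/9*e135 - 3/10*e1235
step 2: -54/5 + 427/48*e4 + 12*e5 + 18*e35 - 14/15*e45 - 7/2*e145
Answer: -54/5 + 427/48*e4 + 12*e5 + 18*e35 - 14/15*e45 - 7/2*e145


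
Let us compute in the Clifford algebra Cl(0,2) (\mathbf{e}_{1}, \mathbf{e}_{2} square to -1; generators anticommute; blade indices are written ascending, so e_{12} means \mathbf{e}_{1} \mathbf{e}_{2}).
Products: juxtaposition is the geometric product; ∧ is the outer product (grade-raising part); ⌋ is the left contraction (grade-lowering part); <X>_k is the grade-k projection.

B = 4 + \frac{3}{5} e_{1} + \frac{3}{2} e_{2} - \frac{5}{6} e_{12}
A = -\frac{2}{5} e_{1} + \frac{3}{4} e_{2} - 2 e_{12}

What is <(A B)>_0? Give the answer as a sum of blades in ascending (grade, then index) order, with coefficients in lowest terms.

step 1: -\frac{1531}{600} + \frac{31}{40} e_{1} + \frac{22}{15} e_{2} - \frac{181}{20} e_{12}
step 2: -\frac{1531}{600}
Answer: -\frac{1531}{600}


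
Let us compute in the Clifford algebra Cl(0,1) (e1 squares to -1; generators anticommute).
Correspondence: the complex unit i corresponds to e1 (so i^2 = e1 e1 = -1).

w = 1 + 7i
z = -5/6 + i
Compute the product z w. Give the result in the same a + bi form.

In blades: z = -5/6 + e1, w = 1 + 7*e1.
Distribute z over w term by term (generator squares from the signature, products reordered to ascending indices): (-5/6)*w = -5/6 - 35/6*e1; (e1)*w = -7 + e1.
Sum: -47/6 - 29/6*e1; translating back through the correspondence:
Answer: -47/6 - 29/6*i


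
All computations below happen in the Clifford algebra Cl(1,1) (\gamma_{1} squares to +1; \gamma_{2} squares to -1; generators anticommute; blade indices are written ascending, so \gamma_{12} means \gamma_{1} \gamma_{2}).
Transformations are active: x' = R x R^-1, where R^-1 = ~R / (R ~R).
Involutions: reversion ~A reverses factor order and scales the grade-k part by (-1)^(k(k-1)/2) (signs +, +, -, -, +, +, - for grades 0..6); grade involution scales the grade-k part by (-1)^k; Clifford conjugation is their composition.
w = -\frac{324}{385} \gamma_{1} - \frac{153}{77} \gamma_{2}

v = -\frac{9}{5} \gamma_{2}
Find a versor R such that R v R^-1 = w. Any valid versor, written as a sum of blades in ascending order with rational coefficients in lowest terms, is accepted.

Since q(v) = q(w) = -\frac{81}{25}, the sum R = v + w = -\frac{324}{385} \gamma_{1} - \frac{1458}{385} \gamma_{2} does the job whenever invertible.
Answer: -\frac{324}{385} \gamma_{1} - \frac{1458}{385} \gamma_{2}


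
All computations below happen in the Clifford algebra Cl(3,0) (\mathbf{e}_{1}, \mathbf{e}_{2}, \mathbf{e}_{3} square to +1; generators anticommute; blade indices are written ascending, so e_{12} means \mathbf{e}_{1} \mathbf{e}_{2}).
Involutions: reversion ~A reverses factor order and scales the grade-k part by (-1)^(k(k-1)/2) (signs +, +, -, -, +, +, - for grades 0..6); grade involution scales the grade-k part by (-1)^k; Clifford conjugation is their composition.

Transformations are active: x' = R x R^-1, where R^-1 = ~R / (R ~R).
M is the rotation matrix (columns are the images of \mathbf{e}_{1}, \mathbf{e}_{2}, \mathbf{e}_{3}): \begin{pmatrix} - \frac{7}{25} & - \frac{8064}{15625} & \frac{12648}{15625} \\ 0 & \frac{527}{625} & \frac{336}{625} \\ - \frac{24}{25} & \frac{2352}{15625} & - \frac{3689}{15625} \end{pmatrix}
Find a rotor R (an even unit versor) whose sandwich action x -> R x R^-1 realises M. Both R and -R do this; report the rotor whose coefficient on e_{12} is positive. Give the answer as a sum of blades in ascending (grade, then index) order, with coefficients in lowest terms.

Method: write R = a + b12*e_{12} + b13*e_{13} + b23*e_{23} with a^2 + b12^2 + b13^2 + b23^2 = 1 (so R^-1 = ~R). Expanding the columns R e_j ~R gives tr M = 4a^2 - 1 and, from the antisymmetric part, M21 - M12 = -4a*b12, M13 - M31 = 4a*b13, M32 - M23 = -4a*b23.
Here tr M = \frac{5111}{15625}, so a^2 = (1 + tr M)/4 = \frac{5184}{15625} and a = ±\frac{72}{125}. Taking a = \frac{72}{125}: M21 - M12 = \frac{8064}{15625}, M13 - M31 = \frac{27648}{15625}, M32 - M23 = -\frac{6048}{15625}, giving b12 = -\frac{28}{125}, b13 = \frac{96}{125}, b23 = \frac{21}{125}, i.e. R = \frac{72}{125} - \frac{28}{125} e_{12} + \frac{96}{125} e_{13} + \frac{21}{125} e_{23}.
Its e_{12} coefficient is negative, so report the other preimage -R.
Answer: -\frac{72}{125} + \frac{28}{125} e_{12} - \frac{96}{125} e_{13} - \frac{21}{125} e_{23}. Key observation: the double cover Spin(3) -> SO(3) sends R and -R to the same matrix (trace \frac{5111}{15625} here), so the stated sign of the e_{12} coefficient is what selects one sheet.


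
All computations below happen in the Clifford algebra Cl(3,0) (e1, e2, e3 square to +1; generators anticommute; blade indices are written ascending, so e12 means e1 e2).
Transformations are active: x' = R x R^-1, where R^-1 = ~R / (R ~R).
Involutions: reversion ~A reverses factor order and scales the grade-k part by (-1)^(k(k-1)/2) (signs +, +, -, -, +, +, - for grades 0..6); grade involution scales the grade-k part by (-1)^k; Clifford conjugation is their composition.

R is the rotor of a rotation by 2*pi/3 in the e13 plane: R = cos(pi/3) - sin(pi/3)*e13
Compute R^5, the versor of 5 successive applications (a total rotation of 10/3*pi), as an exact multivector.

The rotor phase is half the rotation angle and phases add under composition, so 5 steps in the e13 plane accumulate phase 5*(pi/3) = 5*pi/3: R^5 = cos(5*pi/3) - sin(5*pi/3)*e13.
cos(5*pi/3) = 1/2 and sin(5*pi/3) = -sqrt(3)/2, so R^5 = 1/2 + sqrt(3)/2*e13. The net rotation is 4/3*pi (after discarding 1 full turn, each of which contributes a factor -1 to the rotor); the rotor keeps the half-angle phase exactly.
Answer: 1/2 + sqrt(3)/2*e13


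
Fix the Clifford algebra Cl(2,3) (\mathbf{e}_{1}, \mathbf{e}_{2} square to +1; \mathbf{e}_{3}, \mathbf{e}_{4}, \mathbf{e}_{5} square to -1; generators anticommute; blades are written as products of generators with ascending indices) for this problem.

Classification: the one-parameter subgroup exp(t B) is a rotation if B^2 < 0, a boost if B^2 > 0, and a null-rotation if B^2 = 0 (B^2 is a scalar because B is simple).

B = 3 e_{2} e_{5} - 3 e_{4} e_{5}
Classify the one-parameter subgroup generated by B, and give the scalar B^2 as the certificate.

B^2 term by term: the squares give (3)^2*(e_{2} e_{5})^2 + (-3)^2*(e_{4} e_{5})^2 = 9*(+1) + 9*(-1) = 0 (each basis 2-blade squares to minus the product of its generators' squares); cross terms between blades sharing an index anticommute and cancel. So B^2 = 0.
Answer: null-rotation, certificate B^2 = 0. The scalar 0 is the complete invariant here: its sign names the subgroup type.


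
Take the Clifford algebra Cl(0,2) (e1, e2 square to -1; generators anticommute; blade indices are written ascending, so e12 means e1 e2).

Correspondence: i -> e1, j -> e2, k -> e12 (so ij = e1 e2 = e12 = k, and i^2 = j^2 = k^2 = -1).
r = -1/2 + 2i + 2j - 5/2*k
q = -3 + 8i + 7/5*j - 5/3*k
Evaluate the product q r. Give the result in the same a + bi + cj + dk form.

In blades: q = -3 + 8*e1 + 7/5*e2 - 5/3*e12, r = -1/2 + 2*e1 + 2*e2 - 5/2*e12.
Distribute q over r term by term (generator squares from the signature, products reordered to ascending indices): (-3)*r = 3/2 - 6*e1 - 6*e2 + 15/2*e12; (8*e1)*r = -16 - 4*e1 + 20*e2 + 16*e12; (7/5*e2)*r = -14/5 - 7/2*e1 - 7/10*e2 - 14/5*e12; (-5/3*e12)*r = -25/6 + 10/3*e1 - 10/3*e2 + 5/6*e12.
Sum: -322/15 - 61/6*e1 + 299/30*e2 + 323/15*e12; translating back through the correspondence:
Answer: -322/15 - 61/6*i + 299/30*j + 323/15*k


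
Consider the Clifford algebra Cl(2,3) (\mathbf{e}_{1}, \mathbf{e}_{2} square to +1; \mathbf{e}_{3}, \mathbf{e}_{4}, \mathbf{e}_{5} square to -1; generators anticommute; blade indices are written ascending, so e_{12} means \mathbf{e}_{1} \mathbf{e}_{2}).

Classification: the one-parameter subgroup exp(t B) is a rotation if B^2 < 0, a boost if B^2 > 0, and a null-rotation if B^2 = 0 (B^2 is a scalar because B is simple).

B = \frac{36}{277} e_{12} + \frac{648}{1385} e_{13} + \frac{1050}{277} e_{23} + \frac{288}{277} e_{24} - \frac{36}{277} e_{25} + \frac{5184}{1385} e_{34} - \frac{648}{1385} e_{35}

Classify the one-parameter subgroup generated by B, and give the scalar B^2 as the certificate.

B^2 term by term: the squares give (\frac{36}{277})^2*(e_{12})^2 + (\frac{648}{1385})^2*(e_{13})^2 + (\frac{1050}{277})^2*(e_{23})^2 + (\frac{288}{277})^2*(e_{24})^2 + (-\frac{36}{277})^2*(e_{25})^2 + (\frac{5184}{1385})^2*(e_{34})^2 + (-\frac{648}{1385})^2*(e_{35})^2 = \frac{1296}{76729}*(-1) + \frac{419904}{1918225}*(+1) + \frac{1102500}{76729}*(+1) + \frac{82944}{76729}*(+1) + \frac{1296}{76729}*(+1) + \frac{26873856}{1918225}*(-1) + \frac{419904}{1918225}*(-1) = \frac{36}{25} (each basis 2-blade squares to minus the product of its generators' squares); cross terms between blades sharing an index anticommute and cancel; the commuting (index-disjoint) pairs give grade-4 terms 2*c*c'*(blade product), which cancel blade by blade — e_{1234}: \frac{373248}{383645} - \frac{373248}{383645} = 0; e_{1235}: -\frac{46656}{383645} + \frac{46656}{383645} = 0; e_{2345}: \frac{373248}{383645} - \frac{373248}{383645} = 0 — confirming B is simple. So B^2 = \frac{36}{25}.
Answer: boost, certificate B^2 = \frac{36}{25}. Key observation: B^2 = \frac{36}{25} is a conjugation invariant, so its sign decides the class regardless of the surface form of B.


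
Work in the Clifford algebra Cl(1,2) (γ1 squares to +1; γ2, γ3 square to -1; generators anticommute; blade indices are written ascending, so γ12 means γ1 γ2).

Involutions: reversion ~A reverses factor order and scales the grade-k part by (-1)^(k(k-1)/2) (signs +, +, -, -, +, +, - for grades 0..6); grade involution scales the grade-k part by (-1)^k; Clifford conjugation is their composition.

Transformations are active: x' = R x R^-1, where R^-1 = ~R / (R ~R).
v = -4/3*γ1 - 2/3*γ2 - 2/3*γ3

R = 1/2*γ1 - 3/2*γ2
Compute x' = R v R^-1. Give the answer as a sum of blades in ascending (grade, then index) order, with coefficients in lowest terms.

~R = 1/2*γ1 - 3/2*γ2, and R ~R = -2, so R^-1 = ~R / (-2).
R v = -5/3 - 7/3*γ12 - 1/3*γ13 + γ23
Answer: 13/6*γ1 - 11/6*γ2 + 2/3*γ3


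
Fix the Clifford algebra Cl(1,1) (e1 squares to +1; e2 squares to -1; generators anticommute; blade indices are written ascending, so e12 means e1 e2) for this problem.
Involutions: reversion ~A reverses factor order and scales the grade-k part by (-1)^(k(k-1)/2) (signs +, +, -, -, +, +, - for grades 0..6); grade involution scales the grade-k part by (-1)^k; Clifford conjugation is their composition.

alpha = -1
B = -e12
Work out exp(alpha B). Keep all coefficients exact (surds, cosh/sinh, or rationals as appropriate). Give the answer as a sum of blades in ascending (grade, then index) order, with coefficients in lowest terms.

B^2 = (-1)^2*(e12)^2 = 1*(+1) = 1 (a basis 2-blade squares to minus the product of its generators' squares).
B^2 = 1 — a positive square means the series sums to a boost: l = 1, alpha*l = -1, so exp(alpha B) = cosh(-1) + (sinh(-1)/1)*B = cosh(1) + (-sinh(1))*B.
Answer: cosh(1) + sinh(1)*e12


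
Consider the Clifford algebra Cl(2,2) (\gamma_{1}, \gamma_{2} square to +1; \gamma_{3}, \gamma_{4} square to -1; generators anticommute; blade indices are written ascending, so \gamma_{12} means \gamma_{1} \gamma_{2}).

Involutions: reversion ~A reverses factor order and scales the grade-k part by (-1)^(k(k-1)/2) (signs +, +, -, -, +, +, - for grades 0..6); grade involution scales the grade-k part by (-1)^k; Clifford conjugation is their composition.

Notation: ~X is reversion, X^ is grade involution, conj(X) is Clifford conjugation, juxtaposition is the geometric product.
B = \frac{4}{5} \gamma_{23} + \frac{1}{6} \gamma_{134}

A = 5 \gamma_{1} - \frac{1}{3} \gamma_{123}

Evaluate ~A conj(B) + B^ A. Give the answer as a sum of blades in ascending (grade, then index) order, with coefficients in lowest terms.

first term: -\frac{4}{15} \gamma_{1} - \frac{1}{18} \gamma_{24} + \frac{5}{6} \gamma_{34} - 4 \gamma_{123}
second term: -\frac{4}{15} \gamma_{1} + \frac{1}{18} \gamma_{24} - \frac{5}{6} \gamma_{34} + 4 \gamma_{123}
Answer: -\frac{8}{15} \gamma_{1}


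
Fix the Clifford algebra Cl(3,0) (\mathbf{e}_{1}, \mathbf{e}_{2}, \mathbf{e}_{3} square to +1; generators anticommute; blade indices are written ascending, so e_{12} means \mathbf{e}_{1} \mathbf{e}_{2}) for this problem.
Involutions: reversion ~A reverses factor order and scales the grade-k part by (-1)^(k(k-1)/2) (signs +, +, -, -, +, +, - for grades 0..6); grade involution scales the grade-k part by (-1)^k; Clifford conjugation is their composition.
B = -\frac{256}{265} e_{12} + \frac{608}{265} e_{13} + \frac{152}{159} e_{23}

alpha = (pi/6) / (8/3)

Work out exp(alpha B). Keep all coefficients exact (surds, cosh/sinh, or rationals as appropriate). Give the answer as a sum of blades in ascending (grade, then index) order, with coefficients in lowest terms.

B^2 term by term: the squares give (-\frac{256}{265})^2*(e_{12})^2 + (\frac{608}{265})^2*(e_{13})^2 + (\frac{152}{159})^2*(e_{23})^2 = \frac{65536}{70225}*(-1) + \frac{369664}{70225}*(-1) + \frac{23104}{25281}*(-1) = -\frac{64}{9} (each basis 2-blade squares to minus the product of its generators' squares); cross terms between blades sharing an index anticommute and cancel. So B^2 = -\frac{64}{9}.
B^2 = -\frac{64}{9} — the negative square puts this in the circular regime; l = \frac{8}{3}, alpha*l = \frac{\pi}{6}, so exp(alpha B) = cos(\frac{\pi}{6}) + (sin(\frac{\pi}{6})/(\frac{8}{3}))*B = \frac{\sqrt{3}}{2} + (\frac{3}{16})*B.
Answer: \frac{\sqrt{3}}{2} - \frac{48}{265} e_{12} + \frac{114}{265} e_{13} + \frac{19}{106} e_{23}
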